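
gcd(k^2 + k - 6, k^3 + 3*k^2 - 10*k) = k - 2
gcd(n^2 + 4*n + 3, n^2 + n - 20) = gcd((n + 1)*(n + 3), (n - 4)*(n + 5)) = 1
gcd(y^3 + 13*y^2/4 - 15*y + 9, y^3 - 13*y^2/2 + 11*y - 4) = y - 2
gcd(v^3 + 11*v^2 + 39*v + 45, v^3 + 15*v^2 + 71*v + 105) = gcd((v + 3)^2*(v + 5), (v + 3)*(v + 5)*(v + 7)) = v^2 + 8*v + 15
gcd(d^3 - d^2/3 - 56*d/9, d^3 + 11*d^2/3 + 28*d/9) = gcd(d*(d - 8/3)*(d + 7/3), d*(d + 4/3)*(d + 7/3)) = d^2 + 7*d/3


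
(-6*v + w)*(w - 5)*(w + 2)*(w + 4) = -6*v*w^3 - 6*v*w^2 + 132*v*w + 240*v + w^4 + w^3 - 22*w^2 - 40*w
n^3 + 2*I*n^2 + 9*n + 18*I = (n - 3*I)*(n + 2*I)*(n + 3*I)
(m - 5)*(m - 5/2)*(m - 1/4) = m^3 - 31*m^2/4 + 115*m/8 - 25/8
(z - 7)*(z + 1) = z^2 - 6*z - 7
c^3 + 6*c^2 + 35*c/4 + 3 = (c + 1/2)*(c + 3/2)*(c + 4)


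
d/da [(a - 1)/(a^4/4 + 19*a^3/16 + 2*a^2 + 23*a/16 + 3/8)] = 16*(-12*a^3 - 10*a^2 + 35*a + 29)/(16*a^7 + 136*a^6 + 481*a^5 + 919*a^4 + 1027*a^3 + 673*a^2 + 240*a + 36)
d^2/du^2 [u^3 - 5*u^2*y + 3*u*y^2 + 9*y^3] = 6*u - 10*y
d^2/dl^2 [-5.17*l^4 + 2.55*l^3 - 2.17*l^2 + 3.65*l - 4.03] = -62.04*l^2 + 15.3*l - 4.34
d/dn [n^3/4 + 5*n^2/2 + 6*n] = 3*n^2/4 + 5*n + 6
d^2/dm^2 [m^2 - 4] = 2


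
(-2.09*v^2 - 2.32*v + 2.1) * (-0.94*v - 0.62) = 1.9646*v^3 + 3.4766*v^2 - 0.5356*v - 1.302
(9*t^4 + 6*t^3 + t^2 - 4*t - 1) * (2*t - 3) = 18*t^5 - 15*t^4 - 16*t^3 - 11*t^2 + 10*t + 3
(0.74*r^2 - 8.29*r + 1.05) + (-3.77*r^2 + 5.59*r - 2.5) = -3.03*r^2 - 2.7*r - 1.45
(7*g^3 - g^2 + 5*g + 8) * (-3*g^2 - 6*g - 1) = -21*g^5 - 39*g^4 - 16*g^3 - 53*g^2 - 53*g - 8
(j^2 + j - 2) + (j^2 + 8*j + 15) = 2*j^2 + 9*j + 13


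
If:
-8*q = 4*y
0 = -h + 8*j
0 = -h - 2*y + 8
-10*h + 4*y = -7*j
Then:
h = 128/89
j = 16/89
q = -146/89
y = 292/89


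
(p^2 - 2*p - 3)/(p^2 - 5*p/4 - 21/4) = 4*(p + 1)/(4*p + 7)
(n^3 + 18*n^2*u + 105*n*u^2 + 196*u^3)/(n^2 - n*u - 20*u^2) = (-n^2 - 14*n*u - 49*u^2)/(-n + 5*u)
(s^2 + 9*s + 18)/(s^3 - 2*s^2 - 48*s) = (s + 3)/(s*(s - 8))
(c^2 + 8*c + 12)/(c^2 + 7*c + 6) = (c + 2)/(c + 1)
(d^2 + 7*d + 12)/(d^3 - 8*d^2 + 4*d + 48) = (d^2 + 7*d + 12)/(d^3 - 8*d^2 + 4*d + 48)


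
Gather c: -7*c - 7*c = -14*c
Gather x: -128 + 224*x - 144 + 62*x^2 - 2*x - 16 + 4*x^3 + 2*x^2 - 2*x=4*x^3 + 64*x^2 + 220*x - 288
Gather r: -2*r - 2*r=-4*r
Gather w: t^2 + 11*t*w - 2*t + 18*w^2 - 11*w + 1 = t^2 - 2*t + 18*w^2 + w*(11*t - 11) + 1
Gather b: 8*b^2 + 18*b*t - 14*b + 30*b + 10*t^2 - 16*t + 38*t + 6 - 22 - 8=8*b^2 + b*(18*t + 16) + 10*t^2 + 22*t - 24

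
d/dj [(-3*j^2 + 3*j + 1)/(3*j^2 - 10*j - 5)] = (21*j^2 + 24*j - 5)/(9*j^4 - 60*j^3 + 70*j^2 + 100*j + 25)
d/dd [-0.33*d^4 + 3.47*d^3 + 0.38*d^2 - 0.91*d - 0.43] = -1.32*d^3 + 10.41*d^2 + 0.76*d - 0.91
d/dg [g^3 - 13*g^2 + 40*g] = 3*g^2 - 26*g + 40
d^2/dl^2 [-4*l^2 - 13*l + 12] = -8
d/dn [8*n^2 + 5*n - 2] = 16*n + 5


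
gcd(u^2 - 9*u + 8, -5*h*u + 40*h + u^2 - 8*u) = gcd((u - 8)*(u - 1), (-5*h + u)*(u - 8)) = u - 8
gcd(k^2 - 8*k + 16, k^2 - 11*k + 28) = k - 4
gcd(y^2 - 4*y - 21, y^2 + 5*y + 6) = y + 3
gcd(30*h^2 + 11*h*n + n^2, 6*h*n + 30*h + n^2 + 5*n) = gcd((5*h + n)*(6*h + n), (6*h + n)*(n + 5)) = 6*h + n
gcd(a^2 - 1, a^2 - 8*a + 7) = a - 1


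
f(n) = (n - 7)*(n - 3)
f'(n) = 2*n - 10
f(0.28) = 18.28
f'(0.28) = -9.44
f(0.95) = 12.40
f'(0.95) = -8.10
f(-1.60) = 39.56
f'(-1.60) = -13.20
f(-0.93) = 31.16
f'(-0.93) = -11.86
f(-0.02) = 21.20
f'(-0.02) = -10.04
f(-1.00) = 32.00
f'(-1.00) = -12.00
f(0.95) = 12.40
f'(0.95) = -8.10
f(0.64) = 15.01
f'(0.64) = -8.72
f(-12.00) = 285.00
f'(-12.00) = -34.00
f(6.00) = -3.00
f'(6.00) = 2.00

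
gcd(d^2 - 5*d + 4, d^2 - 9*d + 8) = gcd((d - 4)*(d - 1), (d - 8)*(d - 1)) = d - 1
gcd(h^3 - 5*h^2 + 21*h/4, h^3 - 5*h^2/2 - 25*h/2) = h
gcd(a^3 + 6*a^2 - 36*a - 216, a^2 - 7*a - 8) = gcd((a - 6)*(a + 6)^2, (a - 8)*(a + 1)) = 1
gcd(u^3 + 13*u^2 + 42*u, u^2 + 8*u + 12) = u + 6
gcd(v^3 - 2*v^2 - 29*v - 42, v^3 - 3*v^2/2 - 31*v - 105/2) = v^2 - 4*v - 21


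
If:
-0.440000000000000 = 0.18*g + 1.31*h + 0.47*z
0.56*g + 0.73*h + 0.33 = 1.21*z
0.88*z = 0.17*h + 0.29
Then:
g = 0.56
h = -0.50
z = 0.23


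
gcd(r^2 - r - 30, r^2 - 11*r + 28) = 1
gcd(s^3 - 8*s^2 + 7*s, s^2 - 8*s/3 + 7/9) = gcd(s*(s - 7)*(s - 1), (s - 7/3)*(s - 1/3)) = 1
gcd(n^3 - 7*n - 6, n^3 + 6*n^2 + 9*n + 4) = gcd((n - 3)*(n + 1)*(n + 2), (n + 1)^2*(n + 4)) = n + 1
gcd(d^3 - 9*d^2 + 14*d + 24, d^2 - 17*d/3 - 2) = d - 6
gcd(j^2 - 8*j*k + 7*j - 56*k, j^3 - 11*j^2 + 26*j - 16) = 1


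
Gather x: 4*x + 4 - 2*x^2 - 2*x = -2*x^2 + 2*x + 4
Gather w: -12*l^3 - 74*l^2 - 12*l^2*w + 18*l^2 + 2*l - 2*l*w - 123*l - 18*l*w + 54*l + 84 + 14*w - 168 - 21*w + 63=-12*l^3 - 56*l^2 - 67*l + w*(-12*l^2 - 20*l - 7) - 21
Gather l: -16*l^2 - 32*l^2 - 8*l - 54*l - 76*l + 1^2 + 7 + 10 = -48*l^2 - 138*l + 18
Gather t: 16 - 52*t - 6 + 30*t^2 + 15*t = 30*t^2 - 37*t + 10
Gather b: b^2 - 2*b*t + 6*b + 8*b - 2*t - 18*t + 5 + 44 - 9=b^2 + b*(14 - 2*t) - 20*t + 40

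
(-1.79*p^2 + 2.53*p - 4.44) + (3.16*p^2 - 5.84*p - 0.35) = 1.37*p^2 - 3.31*p - 4.79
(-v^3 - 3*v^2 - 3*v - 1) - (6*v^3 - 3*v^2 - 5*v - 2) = -7*v^3 + 2*v + 1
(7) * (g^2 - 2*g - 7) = 7*g^2 - 14*g - 49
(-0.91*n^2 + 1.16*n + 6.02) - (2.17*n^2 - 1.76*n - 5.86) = -3.08*n^2 + 2.92*n + 11.88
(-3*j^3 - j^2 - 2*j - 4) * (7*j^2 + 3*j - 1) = -21*j^5 - 16*j^4 - 14*j^3 - 33*j^2 - 10*j + 4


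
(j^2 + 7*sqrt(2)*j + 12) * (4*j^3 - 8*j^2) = 4*j^5 - 8*j^4 + 28*sqrt(2)*j^4 - 56*sqrt(2)*j^3 + 48*j^3 - 96*j^2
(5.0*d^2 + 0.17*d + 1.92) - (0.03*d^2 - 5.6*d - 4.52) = 4.97*d^2 + 5.77*d + 6.44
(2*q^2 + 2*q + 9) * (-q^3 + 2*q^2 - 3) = -2*q^5 + 2*q^4 - 5*q^3 + 12*q^2 - 6*q - 27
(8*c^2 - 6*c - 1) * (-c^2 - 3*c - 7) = -8*c^4 - 18*c^3 - 37*c^2 + 45*c + 7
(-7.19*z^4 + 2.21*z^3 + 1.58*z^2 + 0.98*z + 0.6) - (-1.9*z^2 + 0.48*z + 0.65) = -7.19*z^4 + 2.21*z^3 + 3.48*z^2 + 0.5*z - 0.05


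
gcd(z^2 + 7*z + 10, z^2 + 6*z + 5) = z + 5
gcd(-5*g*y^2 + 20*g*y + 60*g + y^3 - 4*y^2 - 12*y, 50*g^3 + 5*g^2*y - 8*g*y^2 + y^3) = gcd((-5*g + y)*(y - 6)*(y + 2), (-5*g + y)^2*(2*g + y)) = -5*g + y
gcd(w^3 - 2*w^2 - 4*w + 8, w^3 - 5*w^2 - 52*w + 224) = 1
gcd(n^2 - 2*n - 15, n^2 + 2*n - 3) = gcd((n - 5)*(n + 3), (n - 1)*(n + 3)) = n + 3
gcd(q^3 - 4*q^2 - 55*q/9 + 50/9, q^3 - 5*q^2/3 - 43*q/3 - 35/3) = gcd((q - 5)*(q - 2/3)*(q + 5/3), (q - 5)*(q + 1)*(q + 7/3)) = q - 5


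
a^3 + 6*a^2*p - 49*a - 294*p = (a - 7)*(a + 7)*(a + 6*p)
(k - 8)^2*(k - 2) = k^3 - 18*k^2 + 96*k - 128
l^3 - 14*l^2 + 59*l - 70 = (l - 7)*(l - 5)*(l - 2)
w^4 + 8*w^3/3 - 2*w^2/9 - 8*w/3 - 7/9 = (w - 1)*(w + 1/3)*(w + 1)*(w + 7/3)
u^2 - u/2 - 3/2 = (u - 3/2)*(u + 1)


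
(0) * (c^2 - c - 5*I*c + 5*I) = 0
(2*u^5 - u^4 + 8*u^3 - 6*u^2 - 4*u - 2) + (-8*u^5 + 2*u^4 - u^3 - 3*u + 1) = -6*u^5 + u^4 + 7*u^3 - 6*u^2 - 7*u - 1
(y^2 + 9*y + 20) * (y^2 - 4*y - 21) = y^4 + 5*y^3 - 37*y^2 - 269*y - 420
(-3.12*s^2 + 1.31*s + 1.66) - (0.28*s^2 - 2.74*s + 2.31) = -3.4*s^2 + 4.05*s - 0.65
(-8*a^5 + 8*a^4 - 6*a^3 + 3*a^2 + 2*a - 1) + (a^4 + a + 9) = -8*a^5 + 9*a^4 - 6*a^3 + 3*a^2 + 3*a + 8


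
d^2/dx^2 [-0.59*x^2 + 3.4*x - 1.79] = -1.18000000000000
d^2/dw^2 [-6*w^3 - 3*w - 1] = -36*w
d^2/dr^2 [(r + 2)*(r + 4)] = 2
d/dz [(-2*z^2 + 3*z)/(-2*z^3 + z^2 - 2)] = (-2*z^2*(2*z - 3)*(3*z - 1) + (4*z - 3)*(2*z^3 - z^2 + 2))/(2*z^3 - z^2 + 2)^2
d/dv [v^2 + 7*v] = 2*v + 7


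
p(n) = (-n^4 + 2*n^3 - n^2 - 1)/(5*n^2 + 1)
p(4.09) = -1.90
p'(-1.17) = 0.75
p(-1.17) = -0.95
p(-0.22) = -0.86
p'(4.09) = -1.23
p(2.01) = -0.24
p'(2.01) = -0.35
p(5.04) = -3.25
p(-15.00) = -51.16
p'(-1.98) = 1.17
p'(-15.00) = 6.40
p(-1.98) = -1.74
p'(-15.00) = 6.40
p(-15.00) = -51.16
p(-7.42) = -14.13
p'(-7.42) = 3.37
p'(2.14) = -0.41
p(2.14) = -0.29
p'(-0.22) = -0.91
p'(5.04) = -1.61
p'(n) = -10*n*(-n^4 + 2*n^3 - n^2 - 1)/(5*n^2 + 1)^2 + (-4*n^3 + 6*n^2 - 2*n)/(5*n^2 + 1)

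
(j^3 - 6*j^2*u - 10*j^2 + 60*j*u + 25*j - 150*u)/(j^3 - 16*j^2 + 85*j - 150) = (j - 6*u)/(j - 6)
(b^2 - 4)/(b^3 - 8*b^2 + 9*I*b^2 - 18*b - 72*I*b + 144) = (b^2 - 4)/(b^3 + b^2*(-8 + 9*I) + b*(-18 - 72*I) + 144)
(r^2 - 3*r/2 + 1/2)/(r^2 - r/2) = (r - 1)/r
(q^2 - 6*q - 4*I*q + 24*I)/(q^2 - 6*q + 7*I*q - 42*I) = (q - 4*I)/(q + 7*I)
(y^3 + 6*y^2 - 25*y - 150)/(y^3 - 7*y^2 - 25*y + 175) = (y + 6)/(y - 7)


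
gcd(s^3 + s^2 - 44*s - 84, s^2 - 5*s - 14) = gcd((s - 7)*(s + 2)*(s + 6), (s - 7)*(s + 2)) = s^2 - 5*s - 14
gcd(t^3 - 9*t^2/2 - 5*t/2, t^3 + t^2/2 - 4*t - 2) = t + 1/2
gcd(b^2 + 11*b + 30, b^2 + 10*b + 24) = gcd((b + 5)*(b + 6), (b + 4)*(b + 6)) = b + 6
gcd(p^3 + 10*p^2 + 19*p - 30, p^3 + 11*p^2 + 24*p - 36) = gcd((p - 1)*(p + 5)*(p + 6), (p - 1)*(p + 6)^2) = p^2 + 5*p - 6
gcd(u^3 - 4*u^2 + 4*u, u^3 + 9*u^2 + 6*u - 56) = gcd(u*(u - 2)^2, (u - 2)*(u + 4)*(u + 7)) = u - 2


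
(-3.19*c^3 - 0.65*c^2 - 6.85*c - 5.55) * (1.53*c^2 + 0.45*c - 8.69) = -4.8807*c^5 - 2.43*c^4 + 16.9481*c^3 - 5.9255*c^2 + 57.029*c + 48.2295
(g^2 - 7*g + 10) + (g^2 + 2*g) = 2*g^2 - 5*g + 10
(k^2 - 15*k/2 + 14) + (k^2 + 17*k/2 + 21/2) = 2*k^2 + k + 49/2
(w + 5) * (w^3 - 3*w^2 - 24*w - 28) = w^4 + 2*w^3 - 39*w^2 - 148*w - 140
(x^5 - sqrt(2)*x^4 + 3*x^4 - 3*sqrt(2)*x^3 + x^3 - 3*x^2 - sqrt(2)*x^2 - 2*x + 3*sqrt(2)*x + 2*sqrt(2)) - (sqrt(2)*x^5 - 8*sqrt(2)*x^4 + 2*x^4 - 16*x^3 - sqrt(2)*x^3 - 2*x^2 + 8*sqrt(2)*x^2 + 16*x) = -sqrt(2)*x^5 + x^5 + x^4 + 7*sqrt(2)*x^4 - 2*sqrt(2)*x^3 + 17*x^3 - 9*sqrt(2)*x^2 - x^2 - 18*x + 3*sqrt(2)*x + 2*sqrt(2)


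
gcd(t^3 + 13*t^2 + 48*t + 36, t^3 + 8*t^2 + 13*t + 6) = t^2 + 7*t + 6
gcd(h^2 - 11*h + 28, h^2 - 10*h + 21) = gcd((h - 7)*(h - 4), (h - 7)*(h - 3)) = h - 7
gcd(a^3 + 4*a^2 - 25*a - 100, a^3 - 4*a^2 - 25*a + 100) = a^2 - 25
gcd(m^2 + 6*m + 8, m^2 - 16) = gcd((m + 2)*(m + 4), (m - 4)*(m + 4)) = m + 4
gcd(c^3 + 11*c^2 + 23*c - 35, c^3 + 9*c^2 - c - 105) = c^2 + 12*c + 35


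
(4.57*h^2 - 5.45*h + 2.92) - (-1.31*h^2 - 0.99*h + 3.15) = 5.88*h^2 - 4.46*h - 0.23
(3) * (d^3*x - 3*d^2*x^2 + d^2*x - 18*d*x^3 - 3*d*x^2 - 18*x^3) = 3*d^3*x - 9*d^2*x^2 + 3*d^2*x - 54*d*x^3 - 9*d*x^2 - 54*x^3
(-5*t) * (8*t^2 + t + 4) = -40*t^3 - 5*t^2 - 20*t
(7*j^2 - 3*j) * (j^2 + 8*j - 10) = 7*j^4 + 53*j^3 - 94*j^2 + 30*j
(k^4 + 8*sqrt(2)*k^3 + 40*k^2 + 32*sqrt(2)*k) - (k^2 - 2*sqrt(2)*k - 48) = k^4 + 8*sqrt(2)*k^3 + 39*k^2 + 34*sqrt(2)*k + 48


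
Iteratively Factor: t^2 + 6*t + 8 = (t + 2)*(t + 4)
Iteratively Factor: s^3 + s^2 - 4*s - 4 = (s - 2)*(s^2 + 3*s + 2) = (s - 2)*(s + 2)*(s + 1)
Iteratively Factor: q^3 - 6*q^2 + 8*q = (q)*(q^2 - 6*q + 8) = q*(q - 4)*(q - 2)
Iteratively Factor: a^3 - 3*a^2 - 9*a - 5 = (a + 1)*(a^2 - 4*a - 5) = (a + 1)^2*(a - 5)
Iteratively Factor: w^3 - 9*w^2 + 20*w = (w - 4)*(w^2 - 5*w) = w*(w - 4)*(w - 5)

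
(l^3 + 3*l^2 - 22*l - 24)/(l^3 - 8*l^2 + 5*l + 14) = (l^2 + 2*l - 24)/(l^2 - 9*l + 14)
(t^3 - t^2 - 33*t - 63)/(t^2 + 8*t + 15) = (t^2 - 4*t - 21)/(t + 5)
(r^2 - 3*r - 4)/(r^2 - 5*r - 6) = (r - 4)/(r - 6)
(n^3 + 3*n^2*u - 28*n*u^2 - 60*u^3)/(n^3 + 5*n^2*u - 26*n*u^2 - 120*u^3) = (n + 2*u)/(n + 4*u)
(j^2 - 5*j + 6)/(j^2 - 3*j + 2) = (j - 3)/(j - 1)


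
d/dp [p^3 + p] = 3*p^2 + 1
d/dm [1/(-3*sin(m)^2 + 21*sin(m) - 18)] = (2*sin(m) - 7)*cos(m)/(3*(sin(m)^2 - 7*sin(m) + 6)^2)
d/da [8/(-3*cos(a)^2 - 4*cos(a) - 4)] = -16*(3*cos(a) + 2)*sin(a)/(3*cos(a)^2 + 4*cos(a) + 4)^2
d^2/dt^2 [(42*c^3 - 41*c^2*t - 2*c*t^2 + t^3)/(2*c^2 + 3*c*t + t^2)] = c^2*(1064*c^3 + 1272*c^2*t + 312*c*t^2 - 56*t^3)/(8*c^6 + 36*c^5*t + 66*c^4*t^2 + 63*c^3*t^3 + 33*c^2*t^4 + 9*c*t^5 + t^6)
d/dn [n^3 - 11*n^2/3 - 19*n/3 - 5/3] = 3*n^2 - 22*n/3 - 19/3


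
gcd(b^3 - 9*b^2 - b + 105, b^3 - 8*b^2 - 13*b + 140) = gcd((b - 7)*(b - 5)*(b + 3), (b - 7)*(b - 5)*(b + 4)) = b^2 - 12*b + 35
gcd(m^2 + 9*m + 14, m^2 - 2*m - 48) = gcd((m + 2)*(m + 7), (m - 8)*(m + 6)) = 1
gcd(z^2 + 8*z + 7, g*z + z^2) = 1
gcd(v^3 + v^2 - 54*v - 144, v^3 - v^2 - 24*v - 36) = v + 3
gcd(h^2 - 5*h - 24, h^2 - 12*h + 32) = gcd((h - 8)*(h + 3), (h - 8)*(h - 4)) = h - 8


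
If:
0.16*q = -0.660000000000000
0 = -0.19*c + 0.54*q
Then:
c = -11.72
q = -4.12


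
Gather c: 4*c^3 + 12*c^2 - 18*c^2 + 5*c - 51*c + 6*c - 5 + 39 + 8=4*c^3 - 6*c^2 - 40*c + 42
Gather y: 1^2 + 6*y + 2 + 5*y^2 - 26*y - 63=5*y^2 - 20*y - 60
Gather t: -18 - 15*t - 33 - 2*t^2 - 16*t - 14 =-2*t^2 - 31*t - 65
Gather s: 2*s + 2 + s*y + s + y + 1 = s*(y + 3) + y + 3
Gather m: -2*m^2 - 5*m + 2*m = -2*m^2 - 3*m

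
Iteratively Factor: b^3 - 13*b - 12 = (b + 1)*(b^2 - b - 12) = (b - 4)*(b + 1)*(b + 3)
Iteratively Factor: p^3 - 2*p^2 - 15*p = (p)*(p^2 - 2*p - 15) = p*(p + 3)*(p - 5)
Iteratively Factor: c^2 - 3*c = (c)*(c - 3)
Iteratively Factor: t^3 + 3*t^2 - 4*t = (t - 1)*(t^2 + 4*t) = t*(t - 1)*(t + 4)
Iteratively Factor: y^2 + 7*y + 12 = (y + 3)*(y + 4)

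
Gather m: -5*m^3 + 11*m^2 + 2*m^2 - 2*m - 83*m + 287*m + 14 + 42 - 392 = -5*m^3 + 13*m^2 + 202*m - 336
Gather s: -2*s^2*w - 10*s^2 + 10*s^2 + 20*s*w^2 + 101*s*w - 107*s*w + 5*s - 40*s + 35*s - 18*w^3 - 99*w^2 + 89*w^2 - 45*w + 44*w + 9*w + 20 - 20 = -2*s^2*w + s*(20*w^2 - 6*w) - 18*w^3 - 10*w^2 + 8*w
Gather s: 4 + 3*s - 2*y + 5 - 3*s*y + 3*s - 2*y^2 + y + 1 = s*(6 - 3*y) - 2*y^2 - y + 10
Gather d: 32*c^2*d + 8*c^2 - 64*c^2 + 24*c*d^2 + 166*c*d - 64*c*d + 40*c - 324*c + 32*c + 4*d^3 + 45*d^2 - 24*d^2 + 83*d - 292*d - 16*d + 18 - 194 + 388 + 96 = -56*c^2 - 252*c + 4*d^3 + d^2*(24*c + 21) + d*(32*c^2 + 102*c - 225) + 308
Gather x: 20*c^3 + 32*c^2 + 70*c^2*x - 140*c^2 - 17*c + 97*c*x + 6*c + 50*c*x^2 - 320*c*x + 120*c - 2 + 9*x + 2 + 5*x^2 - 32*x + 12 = 20*c^3 - 108*c^2 + 109*c + x^2*(50*c + 5) + x*(70*c^2 - 223*c - 23) + 12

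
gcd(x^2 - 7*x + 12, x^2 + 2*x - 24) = x - 4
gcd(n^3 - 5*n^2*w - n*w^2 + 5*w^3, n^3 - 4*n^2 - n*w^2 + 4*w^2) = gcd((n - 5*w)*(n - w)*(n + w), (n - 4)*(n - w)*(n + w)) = -n^2 + w^2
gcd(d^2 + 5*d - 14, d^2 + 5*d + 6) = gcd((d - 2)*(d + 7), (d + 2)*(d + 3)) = 1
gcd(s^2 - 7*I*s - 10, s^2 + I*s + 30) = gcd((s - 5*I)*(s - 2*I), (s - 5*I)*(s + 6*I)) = s - 5*I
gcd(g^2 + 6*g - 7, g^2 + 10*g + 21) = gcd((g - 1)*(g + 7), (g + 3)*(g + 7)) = g + 7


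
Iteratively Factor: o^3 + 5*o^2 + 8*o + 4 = (o + 1)*(o^2 + 4*o + 4) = (o + 1)*(o + 2)*(o + 2)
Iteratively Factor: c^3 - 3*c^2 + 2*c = (c - 2)*(c^2 - c) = c*(c - 2)*(c - 1)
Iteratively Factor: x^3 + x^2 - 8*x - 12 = (x + 2)*(x^2 - x - 6) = (x + 2)^2*(x - 3)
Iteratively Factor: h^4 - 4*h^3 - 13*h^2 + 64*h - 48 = (h - 4)*(h^3 - 13*h + 12) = (h - 4)*(h + 4)*(h^2 - 4*h + 3) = (h - 4)*(h - 1)*(h + 4)*(h - 3)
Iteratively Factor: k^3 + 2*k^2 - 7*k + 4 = (k + 4)*(k^2 - 2*k + 1) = (k - 1)*(k + 4)*(k - 1)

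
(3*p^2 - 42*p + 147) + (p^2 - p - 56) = 4*p^2 - 43*p + 91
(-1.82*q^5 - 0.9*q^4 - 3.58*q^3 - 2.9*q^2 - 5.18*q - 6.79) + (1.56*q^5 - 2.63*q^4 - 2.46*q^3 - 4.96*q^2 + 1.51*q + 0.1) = -0.26*q^5 - 3.53*q^4 - 6.04*q^3 - 7.86*q^2 - 3.67*q - 6.69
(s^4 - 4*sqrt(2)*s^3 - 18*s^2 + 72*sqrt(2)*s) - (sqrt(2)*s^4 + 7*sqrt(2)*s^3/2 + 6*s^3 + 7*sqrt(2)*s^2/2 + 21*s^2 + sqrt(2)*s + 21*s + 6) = -sqrt(2)*s^4 + s^4 - 15*sqrt(2)*s^3/2 - 6*s^3 - 39*s^2 - 7*sqrt(2)*s^2/2 - 21*s + 71*sqrt(2)*s - 6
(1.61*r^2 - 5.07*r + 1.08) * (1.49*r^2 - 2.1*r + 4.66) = 2.3989*r^4 - 10.9353*r^3 + 19.7588*r^2 - 25.8942*r + 5.0328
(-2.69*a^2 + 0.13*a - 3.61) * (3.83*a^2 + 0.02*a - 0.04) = -10.3027*a^4 + 0.4441*a^3 - 13.7161*a^2 - 0.0774*a + 0.1444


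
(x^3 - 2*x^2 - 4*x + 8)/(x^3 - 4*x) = (x - 2)/x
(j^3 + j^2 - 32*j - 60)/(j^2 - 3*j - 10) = (j^2 - j - 30)/(j - 5)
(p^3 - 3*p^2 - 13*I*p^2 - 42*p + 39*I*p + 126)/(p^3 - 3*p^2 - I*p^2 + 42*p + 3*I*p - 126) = (p - 6*I)/(p + 6*I)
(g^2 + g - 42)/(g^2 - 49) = (g - 6)/(g - 7)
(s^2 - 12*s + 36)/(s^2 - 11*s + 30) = (s - 6)/(s - 5)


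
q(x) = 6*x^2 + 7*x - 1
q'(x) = 12*x + 7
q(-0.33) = -2.66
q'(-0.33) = 3.04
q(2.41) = 50.72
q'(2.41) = 35.92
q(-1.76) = 5.27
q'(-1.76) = -14.12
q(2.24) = 44.79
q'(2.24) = 33.88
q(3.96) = 120.81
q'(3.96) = 54.52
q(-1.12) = -1.31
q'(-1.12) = -6.44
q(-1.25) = -0.38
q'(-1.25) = -8.00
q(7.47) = 386.10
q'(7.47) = 96.64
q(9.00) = 548.00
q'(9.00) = 115.00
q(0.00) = -1.00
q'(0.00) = 7.00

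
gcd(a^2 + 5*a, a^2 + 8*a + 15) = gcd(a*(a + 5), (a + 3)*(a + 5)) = a + 5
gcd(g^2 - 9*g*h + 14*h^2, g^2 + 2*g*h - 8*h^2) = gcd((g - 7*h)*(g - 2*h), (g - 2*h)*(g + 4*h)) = g - 2*h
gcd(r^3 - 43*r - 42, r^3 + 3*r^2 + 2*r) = r + 1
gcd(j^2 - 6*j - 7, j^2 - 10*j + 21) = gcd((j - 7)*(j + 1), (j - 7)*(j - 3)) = j - 7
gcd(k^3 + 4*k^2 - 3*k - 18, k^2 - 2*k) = k - 2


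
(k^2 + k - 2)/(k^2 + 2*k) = (k - 1)/k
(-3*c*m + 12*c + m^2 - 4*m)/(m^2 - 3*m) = (-3*c*m + 12*c + m^2 - 4*m)/(m*(m - 3))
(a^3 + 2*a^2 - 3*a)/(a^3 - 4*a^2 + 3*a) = (a + 3)/(a - 3)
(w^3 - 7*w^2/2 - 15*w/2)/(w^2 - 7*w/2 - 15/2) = w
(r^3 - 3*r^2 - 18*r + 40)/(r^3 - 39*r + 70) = (r + 4)/(r + 7)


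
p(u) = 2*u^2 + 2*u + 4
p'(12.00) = 50.00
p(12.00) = 316.00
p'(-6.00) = -22.00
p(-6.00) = 64.00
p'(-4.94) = -17.76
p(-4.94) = 42.93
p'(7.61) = 32.44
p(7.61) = 135.04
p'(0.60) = 4.40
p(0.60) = 5.92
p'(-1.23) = -2.92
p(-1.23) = 4.57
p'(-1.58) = -4.32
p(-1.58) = 5.83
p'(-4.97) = -17.88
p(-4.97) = 43.46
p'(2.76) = 13.04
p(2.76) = 24.76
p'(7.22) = 30.88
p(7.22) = 122.70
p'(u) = 4*u + 2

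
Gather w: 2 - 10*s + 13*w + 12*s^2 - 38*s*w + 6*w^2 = 12*s^2 - 10*s + 6*w^2 + w*(13 - 38*s) + 2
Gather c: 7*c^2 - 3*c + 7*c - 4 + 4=7*c^2 + 4*c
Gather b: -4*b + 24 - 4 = 20 - 4*b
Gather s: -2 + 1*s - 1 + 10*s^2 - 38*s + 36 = 10*s^2 - 37*s + 33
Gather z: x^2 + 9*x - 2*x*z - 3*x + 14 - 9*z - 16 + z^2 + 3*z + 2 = x^2 + 6*x + z^2 + z*(-2*x - 6)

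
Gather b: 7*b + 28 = 7*b + 28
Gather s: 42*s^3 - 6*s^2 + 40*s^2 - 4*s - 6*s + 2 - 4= 42*s^3 + 34*s^2 - 10*s - 2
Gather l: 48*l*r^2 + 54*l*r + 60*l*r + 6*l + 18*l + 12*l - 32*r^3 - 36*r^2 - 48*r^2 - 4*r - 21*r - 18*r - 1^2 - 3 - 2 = l*(48*r^2 + 114*r + 36) - 32*r^3 - 84*r^2 - 43*r - 6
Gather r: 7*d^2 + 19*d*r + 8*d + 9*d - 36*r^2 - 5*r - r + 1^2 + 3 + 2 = 7*d^2 + 17*d - 36*r^2 + r*(19*d - 6) + 6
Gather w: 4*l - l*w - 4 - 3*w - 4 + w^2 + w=4*l + w^2 + w*(-l - 2) - 8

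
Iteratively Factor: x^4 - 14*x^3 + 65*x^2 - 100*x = (x - 5)*(x^3 - 9*x^2 + 20*x) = (x - 5)^2*(x^2 - 4*x) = (x - 5)^2*(x - 4)*(x)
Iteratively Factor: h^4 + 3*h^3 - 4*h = (h)*(h^3 + 3*h^2 - 4) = h*(h + 2)*(h^2 + h - 2) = h*(h + 2)^2*(h - 1)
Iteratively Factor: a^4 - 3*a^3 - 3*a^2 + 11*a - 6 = (a - 1)*(a^3 - 2*a^2 - 5*a + 6) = (a - 1)*(a + 2)*(a^2 - 4*a + 3) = (a - 1)^2*(a + 2)*(a - 3)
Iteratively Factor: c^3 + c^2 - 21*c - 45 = (c + 3)*(c^2 - 2*c - 15) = (c - 5)*(c + 3)*(c + 3)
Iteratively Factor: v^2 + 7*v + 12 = (v + 4)*(v + 3)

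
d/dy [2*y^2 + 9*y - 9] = 4*y + 9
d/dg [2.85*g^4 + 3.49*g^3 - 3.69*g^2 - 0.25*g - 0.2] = 11.4*g^3 + 10.47*g^2 - 7.38*g - 0.25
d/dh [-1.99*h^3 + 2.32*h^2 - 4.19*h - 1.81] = -5.97*h^2 + 4.64*h - 4.19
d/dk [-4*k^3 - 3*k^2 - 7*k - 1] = -12*k^2 - 6*k - 7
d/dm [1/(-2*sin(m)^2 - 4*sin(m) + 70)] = (sin(m) + 1)*cos(m)/(sin(m)^2 + 2*sin(m) - 35)^2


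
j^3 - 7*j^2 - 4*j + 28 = (j - 7)*(j - 2)*(j + 2)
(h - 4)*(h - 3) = h^2 - 7*h + 12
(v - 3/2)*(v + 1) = v^2 - v/2 - 3/2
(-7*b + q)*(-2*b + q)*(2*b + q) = 28*b^3 - 4*b^2*q - 7*b*q^2 + q^3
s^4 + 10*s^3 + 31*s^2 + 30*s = s*(s + 2)*(s + 3)*(s + 5)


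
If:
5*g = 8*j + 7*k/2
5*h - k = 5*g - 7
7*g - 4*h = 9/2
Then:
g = 4*k/15 - 11/30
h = 7*k/15 - 53/30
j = -13*k/48 - 11/48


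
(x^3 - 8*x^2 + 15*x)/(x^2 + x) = (x^2 - 8*x + 15)/(x + 1)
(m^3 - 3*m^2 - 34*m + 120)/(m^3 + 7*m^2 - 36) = (m^2 - 9*m + 20)/(m^2 + m - 6)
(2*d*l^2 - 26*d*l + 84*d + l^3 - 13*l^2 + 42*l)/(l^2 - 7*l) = 2*d - 12*d/l + l - 6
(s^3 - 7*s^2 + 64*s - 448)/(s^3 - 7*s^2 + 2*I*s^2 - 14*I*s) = (s^2 + 64)/(s*(s + 2*I))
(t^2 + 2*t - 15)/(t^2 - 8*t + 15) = (t + 5)/(t - 5)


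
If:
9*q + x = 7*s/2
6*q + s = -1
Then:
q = -x/30 - 7/60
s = x/5 - 3/10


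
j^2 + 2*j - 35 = (j - 5)*(j + 7)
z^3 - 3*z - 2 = (z - 2)*(z + 1)^2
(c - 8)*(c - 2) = c^2 - 10*c + 16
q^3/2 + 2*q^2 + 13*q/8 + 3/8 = (q/2 + 1/4)*(q + 1/2)*(q + 3)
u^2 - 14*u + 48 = (u - 8)*(u - 6)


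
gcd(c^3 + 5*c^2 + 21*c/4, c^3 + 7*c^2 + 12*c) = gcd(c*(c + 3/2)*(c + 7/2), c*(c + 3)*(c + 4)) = c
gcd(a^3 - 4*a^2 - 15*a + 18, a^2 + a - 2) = a - 1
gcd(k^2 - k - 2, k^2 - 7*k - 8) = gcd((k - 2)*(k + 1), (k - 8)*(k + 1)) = k + 1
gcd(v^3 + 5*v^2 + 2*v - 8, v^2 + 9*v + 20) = v + 4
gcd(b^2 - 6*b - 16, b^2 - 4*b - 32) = b - 8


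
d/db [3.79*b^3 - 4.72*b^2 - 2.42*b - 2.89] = 11.37*b^2 - 9.44*b - 2.42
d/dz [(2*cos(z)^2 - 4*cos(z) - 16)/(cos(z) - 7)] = 2*(sin(z)^2 + 14*cos(z) - 23)*sin(z)/(cos(z) - 7)^2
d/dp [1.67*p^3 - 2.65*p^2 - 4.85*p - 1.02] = 5.01*p^2 - 5.3*p - 4.85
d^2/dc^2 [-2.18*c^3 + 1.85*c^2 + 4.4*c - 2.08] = 3.7 - 13.08*c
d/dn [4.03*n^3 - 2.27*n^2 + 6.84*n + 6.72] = 12.09*n^2 - 4.54*n + 6.84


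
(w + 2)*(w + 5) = w^2 + 7*w + 10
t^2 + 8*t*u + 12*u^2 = (t + 2*u)*(t + 6*u)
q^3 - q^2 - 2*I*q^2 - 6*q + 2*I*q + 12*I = (q - 3)*(q + 2)*(q - 2*I)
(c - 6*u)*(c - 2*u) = c^2 - 8*c*u + 12*u^2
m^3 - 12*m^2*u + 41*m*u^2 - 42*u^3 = (m - 7*u)*(m - 3*u)*(m - 2*u)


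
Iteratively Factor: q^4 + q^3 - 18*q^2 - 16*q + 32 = (q + 4)*(q^3 - 3*q^2 - 6*q + 8) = (q + 2)*(q + 4)*(q^2 - 5*q + 4) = (q - 4)*(q + 2)*(q + 4)*(q - 1)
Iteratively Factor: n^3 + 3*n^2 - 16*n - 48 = (n + 3)*(n^2 - 16) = (n - 4)*(n + 3)*(n + 4)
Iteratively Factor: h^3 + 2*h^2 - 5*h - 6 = (h + 1)*(h^2 + h - 6) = (h + 1)*(h + 3)*(h - 2)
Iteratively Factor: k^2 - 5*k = (k)*(k - 5)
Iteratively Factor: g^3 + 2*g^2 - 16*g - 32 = (g + 4)*(g^2 - 2*g - 8) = (g - 4)*(g + 4)*(g + 2)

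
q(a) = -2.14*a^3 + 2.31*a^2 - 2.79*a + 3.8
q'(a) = -6.42*a^2 + 4.62*a - 2.79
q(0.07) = 3.62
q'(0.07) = -2.50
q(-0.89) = 9.62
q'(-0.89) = -11.99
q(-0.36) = 5.20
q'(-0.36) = -5.29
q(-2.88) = 82.12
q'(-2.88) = -69.35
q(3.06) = -44.42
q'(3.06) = -48.77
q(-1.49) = 20.16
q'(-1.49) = -23.93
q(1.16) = 0.33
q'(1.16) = -6.07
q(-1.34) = 16.84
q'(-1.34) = -20.51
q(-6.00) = 565.94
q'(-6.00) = -261.63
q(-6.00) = 565.94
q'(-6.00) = -261.63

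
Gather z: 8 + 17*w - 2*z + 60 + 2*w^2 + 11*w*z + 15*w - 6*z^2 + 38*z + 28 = 2*w^2 + 32*w - 6*z^2 + z*(11*w + 36) + 96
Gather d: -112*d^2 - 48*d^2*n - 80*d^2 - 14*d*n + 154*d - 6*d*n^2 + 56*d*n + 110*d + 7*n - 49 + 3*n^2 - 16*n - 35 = d^2*(-48*n - 192) + d*(-6*n^2 + 42*n + 264) + 3*n^2 - 9*n - 84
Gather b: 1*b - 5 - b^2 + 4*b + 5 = -b^2 + 5*b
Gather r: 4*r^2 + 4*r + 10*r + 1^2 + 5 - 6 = 4*r^2 + 14*r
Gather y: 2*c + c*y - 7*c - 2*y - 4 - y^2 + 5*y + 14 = -5*c - y^2 + y*(c + 3) + 10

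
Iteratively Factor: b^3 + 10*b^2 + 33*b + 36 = (b + 4)*(b^2 + 6*b + 9) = (b + 3)*(b + 4)*(b + 3)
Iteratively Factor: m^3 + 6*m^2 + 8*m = (m + 4)*(m^2 + 2*m) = (m + 2)*(m + 4)*(m)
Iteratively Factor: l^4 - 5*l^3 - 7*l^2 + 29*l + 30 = (l - 5)*(l^3 - 7*l - 6) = (l - 5)*(l + 2)*(l^2 - 2*l - 3) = (l - 5)*(l - 3)*(l + 2)*(l + 1)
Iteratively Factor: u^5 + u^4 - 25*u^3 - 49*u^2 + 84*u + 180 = (u + 3)*(u^4 - 2*u^3 - 19*u^2 + 8*u + 60) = (u - 2)*(u + 3)*(u^3 - 19*u - 30) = (u - 5)*(u - 2)*(u + 3)*(u^2 + 5*u + 6) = (u - 5)*(u - 2)*(u + 2)*(u + 3)*(u + 3)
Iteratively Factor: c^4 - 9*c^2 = (c)*(c^3 - 9*c) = c*(c + 3)*(c^2 - 3*c) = c*(c - 3)*(c + 3)*(c)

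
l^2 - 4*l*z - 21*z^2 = (l - 7*z)*(l + 3*z)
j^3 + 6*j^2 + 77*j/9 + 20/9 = (j + 1/3)*(j + 5/3)*(j + 4)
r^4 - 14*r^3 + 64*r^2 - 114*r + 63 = (r - 7)*(r - 3)^2*(r - 1)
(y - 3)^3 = y^3 - 9*y^2 + 27*y - 27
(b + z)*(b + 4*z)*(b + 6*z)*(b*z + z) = b^4*z + 11*b^3*z^2 + b^3*z + 34*b^2*z^3 + 11*b^2*z^2 + 24*b*z^4 + 34*b*z^3 + 24*z^4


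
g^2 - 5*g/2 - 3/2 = (g - 3)*(g + 1/2)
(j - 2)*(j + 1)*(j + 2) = j^3 + j^2 - 4*j - 4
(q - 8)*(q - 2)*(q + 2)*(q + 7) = q^4 - q^3 - 60*q^2 + 4*q + 224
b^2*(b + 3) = b^3 + 3*b^2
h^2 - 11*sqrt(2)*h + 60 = (h - 6*sqrt(2))*(h - 5*sqrt(2))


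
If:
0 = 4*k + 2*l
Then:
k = -l/2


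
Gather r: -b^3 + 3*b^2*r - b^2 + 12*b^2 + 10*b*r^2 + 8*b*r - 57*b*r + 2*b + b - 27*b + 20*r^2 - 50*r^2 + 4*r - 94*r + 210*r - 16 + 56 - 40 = -b^3 + 11*b^2 - 24*b + r^2*(10*b - 30) + r*(3*b^2 - 49*b + 120)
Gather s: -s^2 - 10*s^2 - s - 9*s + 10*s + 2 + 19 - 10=11 - 11*s^2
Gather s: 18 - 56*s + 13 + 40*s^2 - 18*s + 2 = 40*s^2 - 74*s + 33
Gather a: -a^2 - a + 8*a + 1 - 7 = -a^2 + 7*a - 6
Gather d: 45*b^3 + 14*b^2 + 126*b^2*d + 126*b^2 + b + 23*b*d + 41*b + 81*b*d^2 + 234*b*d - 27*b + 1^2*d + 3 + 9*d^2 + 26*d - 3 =45*b^3 + 140*b^2 + 15*b + d^2*(81*b + 9) + d*(126*b^2 + 257*b + 27)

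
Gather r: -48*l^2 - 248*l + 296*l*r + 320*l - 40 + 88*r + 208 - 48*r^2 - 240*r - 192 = -48*l^2 + 72*l - 48*r^2 + r*(296*l - 152) - 24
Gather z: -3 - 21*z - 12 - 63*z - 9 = -84*z - 24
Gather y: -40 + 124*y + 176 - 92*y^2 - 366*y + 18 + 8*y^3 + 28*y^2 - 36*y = 8*y^3 - 64*y^2 - 278*y + 154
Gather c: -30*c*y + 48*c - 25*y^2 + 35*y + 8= c*(48 - 30*y) - 25*y^2 + 35*y + 8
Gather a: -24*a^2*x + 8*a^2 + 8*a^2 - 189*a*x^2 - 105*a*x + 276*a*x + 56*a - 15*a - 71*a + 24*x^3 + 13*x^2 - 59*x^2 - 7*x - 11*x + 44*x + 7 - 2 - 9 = a^2*(16 - 24*x) + a*(-189*x^2 + 171*x - 30) + 24*x^3 - 46*x^2 + 26*x - 4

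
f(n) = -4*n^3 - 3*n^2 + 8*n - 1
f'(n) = -12*n^2 - 6*n + 8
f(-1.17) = -8.06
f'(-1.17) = -1.41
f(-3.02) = 57.65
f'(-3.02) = -83.32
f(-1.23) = -7.94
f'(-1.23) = -2.77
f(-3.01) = 56.82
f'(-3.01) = -82.66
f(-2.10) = 6.01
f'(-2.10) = -32.32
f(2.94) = -105.06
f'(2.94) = -113.36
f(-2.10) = 6.01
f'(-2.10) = -32.32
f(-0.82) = -7.37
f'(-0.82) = 4.85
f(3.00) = -112.00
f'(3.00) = -118.00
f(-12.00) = 6383.00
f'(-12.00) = -1648.00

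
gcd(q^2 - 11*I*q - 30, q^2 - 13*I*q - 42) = q - 6*I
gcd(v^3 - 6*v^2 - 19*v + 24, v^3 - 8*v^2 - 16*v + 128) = v - 8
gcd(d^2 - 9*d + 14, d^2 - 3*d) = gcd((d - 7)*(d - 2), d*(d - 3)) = 1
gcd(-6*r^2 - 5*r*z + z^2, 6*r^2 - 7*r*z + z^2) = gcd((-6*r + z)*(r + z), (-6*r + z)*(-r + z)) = -6*r + z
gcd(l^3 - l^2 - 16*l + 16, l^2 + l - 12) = l + 4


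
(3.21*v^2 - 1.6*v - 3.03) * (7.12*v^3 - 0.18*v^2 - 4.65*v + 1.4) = 22.8552*v^5 - 11.9698*v^4 - 36.2121*v^3 + 12.4794*v^2 + 11.8495*v - 4.242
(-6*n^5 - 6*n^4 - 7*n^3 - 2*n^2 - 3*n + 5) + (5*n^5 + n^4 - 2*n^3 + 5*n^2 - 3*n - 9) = -n^5 - 5*n^4 - 9*n^3 + 3*n^2 - 6*n - 4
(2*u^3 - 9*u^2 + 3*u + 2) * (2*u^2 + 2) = 4*u^5 - 18*u^4 + 10*u^3 - 14*u^2 + 6*u + 4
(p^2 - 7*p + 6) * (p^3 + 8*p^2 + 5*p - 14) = p^5 + p^4 - 45*p^3 - p^2 + 128*p - 84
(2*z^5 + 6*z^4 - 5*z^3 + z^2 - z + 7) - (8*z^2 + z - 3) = 2*z^5 + 6*z^4 - 5*z^3 - 7*z^2 - 2*z + 10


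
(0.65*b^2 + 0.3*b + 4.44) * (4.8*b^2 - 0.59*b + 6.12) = 3.12*b^4 + 1.0565*b^3 + 25.113*b^2 - 0.7836*b + 27.1728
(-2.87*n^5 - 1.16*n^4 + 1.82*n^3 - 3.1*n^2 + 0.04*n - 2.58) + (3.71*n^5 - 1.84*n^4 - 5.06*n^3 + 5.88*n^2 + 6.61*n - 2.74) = 0.84*n^5 - 3.0*n^4 - 3.24*n^3 + 2.78*n^2 + 6.65*n - 5.32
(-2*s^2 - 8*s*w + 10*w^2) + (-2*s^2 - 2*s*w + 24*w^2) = -4*s^2 - 10*s*w + 34*w^2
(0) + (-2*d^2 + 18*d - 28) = -2*d^2 + 18*d - 28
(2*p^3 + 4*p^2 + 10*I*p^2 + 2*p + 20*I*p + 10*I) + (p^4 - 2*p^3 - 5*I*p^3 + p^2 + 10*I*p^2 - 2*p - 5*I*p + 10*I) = p^4 - 5*I*p^3 + 5*p^2 + 20*I*p^2 + 15*I*p + 20*I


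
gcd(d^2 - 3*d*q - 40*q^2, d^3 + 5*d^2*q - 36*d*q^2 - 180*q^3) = d + 5*q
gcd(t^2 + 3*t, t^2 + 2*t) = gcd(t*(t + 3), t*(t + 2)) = t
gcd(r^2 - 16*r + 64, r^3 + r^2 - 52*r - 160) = r - 8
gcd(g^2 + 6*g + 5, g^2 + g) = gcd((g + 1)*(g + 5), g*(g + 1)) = g + 1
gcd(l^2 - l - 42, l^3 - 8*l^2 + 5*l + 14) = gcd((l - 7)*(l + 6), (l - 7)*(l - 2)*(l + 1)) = l - 7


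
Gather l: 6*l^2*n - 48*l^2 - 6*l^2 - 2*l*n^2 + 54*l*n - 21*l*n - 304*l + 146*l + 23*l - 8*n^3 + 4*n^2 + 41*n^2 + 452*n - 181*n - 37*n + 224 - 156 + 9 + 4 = l^2*(6*n - 54) + l*(-2*n^2 + 33*n - 135) - 8*n^3 + 45*n^2 + 234*n + 81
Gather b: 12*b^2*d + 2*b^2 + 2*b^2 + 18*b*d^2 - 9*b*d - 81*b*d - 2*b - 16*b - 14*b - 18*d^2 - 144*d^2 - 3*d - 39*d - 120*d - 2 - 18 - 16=b^2*(12*d + 4) + b*(18*d^2 - 90*d - 32) - 162*d^2 - 162*d - 36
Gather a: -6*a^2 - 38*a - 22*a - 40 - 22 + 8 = -6*a^2 - 60*a - 54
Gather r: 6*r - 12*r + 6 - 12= -6*r - 6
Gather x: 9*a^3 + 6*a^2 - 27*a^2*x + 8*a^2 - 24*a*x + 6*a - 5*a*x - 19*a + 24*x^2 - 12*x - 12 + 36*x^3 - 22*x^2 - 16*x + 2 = 9*a^3 + 14*a^2 - 13*a + 36*x^3 + 2*x^2 + x*(-27*a^2 - 29*a - 28) - 10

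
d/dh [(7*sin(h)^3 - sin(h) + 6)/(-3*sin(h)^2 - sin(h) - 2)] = (-21*sin(h)^4 - 14*sin(h)^3 - 45*sin(h)^2 + 36*sin(h) + 8)*cos(h)/(3*sin(h)^2 + sin(h) + 2)^2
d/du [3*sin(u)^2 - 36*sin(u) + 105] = 6*(sin(u) - 6)*cos(u)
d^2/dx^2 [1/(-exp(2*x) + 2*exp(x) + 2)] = 2*(4*(1 - exp(x))^2*exp(x) + (2*exp(x) - 1)*(-exp(2*x) + 2*exp(x) + 2))*exp(x)/(-exp(2*x) + 2*exp(x) + 2)^3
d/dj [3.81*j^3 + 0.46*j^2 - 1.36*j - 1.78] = 11.43*j^2 + 0.92*j - 1.36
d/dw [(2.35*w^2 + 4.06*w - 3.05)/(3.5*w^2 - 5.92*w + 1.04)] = (-28.122*w^2 + 26.238*w - 13.8336)/(12.25*w^4 - 41.44*w^3 + 42.3264*w^2 - 12.3136*w + 1.0816)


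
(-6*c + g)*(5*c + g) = -30*c^2 - c*g + g^2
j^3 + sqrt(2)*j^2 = j^2*(j + sqrt(2))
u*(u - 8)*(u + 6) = u^3 - 2*u^2 - 48*u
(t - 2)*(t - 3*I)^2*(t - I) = t^4 - 2*t^3 - 7*I*t^3 - 15*t^2 + 14*I*t^2 + 30*t + 9*I*t - 18*I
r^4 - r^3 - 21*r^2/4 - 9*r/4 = r*(r - 3)*(r + 1/2)*(r + 3/2)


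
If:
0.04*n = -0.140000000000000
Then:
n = -3.50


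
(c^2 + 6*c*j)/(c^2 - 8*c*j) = (c + 6*j)/(c - 8*j)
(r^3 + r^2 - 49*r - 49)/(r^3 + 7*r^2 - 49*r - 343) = (r + 1)/(r + 7)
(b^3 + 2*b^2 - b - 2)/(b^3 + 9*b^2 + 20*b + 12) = (b - 1)/(b + 6)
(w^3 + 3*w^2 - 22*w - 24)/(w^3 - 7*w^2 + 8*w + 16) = (w + 6)/(w - 4)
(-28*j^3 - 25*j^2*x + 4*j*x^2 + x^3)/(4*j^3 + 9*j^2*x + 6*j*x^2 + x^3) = (-28*j^2 + 3*j*x + x^2)/(4*j^2 + 5*j*x + x^2)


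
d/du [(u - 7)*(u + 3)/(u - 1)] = (u^2 - 2*u + 25)/(u^2 - 2*u + 1)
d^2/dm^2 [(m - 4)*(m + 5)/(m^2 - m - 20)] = 4*(m^3 + 60*m - 20)/(m^6 - 3*m^5 - 57*m^4 + 119*m^3 + 1140*m^2 - 1200*m - 8000)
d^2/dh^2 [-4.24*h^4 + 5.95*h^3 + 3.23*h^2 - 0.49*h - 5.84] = -50.88*h^2 + 35.7*h + 6.46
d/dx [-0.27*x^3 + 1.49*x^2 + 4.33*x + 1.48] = -0.81*x^2 + 2.98*x + 4.33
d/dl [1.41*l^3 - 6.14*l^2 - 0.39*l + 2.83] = 4.23*l^2 - 12.28*l - 0.39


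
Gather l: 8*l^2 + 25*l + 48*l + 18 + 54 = 8*l^2 + 73*l + 72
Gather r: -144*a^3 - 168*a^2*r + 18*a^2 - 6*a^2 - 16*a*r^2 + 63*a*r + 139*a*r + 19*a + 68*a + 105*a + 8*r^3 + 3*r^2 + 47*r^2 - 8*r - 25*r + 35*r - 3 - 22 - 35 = -144*a^3 + 12*a^2 + 192*a + 8*r^3 + r^2*(50 - 16*a) + r*(-168*a^2 + 202*a + 2) - 60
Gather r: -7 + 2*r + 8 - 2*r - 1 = 0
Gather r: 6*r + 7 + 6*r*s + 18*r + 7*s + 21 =r*(6*s + 24) + 7*s + 28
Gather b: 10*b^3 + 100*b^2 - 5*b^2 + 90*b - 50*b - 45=10*b^3 + 95*b^2 + 40*b - 45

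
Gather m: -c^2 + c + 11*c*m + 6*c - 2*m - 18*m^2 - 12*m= -c^2 + 7*c - 18*m^2 + m*(11*c - 14)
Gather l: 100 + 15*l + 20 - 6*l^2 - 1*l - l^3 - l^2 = -l^3 - 7*l^2 + 14*l + 120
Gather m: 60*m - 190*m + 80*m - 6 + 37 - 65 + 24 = -50*m - 10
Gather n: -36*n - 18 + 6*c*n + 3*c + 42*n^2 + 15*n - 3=3*c + 42*n^2 + n*(6*c - 21) - 21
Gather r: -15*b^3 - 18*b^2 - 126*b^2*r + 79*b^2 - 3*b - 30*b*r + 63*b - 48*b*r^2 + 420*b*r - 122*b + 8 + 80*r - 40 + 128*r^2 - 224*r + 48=-15*b^3 + 61*b^2 - 62*b + r^2*(128 - 48*b) + r*(-126*b^2 + 390*b - 144) + 16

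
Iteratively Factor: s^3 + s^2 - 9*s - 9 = (s + 3)*(s^2 - 2*s - 3) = (s + 1)*(s + 3)*(s - 3)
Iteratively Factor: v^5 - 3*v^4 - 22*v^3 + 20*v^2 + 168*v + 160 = (v + 2)*(v^4 - 5*v^3 - 12*v^2 + 44*v + 80) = (v + 2)^2*(v^3 - 7*v^2 + 2*v + 40) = (v - 5)*(v + 2)^2*(v^2 - 2*v - 8) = (v - 5)*(v + 2)^3*(v - 4)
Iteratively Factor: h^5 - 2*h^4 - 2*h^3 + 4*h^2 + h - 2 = (h - 1)*(h^4 - h^3 - 3*h^2 + h + 2) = (h - 1)*(h + 1)*(h^3 - 2*h^2 - h + 2) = (h - 1)*(h + 1)^2*(h^2 - 3*h + 2) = (h - 2)*(h - 1)*(h + 1)^2*(h - 1)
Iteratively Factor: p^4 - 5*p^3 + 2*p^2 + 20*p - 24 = (p - 2)*(p^3 - 3*p^2 - 4*p + 12) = (p - 2)^2*(p^2 - p - 6) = (p - 2)^2*(p + 2)*(p - 3)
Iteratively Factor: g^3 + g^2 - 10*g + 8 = (g - 1)*(g^2 + 2*g - 8) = (g - 2)*(g - 1)*(g + 4)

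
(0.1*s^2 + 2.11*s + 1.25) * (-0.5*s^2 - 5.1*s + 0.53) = -0.05*s^4 - 1.565*s^3 - 11.333*s^2 - 5.2567*s + 0.6625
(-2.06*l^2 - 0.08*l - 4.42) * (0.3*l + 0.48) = -0.618*l^3 - 1.0128*l^2 - 1.3644*l - 2.1216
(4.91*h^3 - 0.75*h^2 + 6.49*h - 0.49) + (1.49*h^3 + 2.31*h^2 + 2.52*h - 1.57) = 6.4*h^3 + 1.56*h^2 + 9.01*h - 2.06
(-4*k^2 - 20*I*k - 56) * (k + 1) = -4*k^3 - 4*k^2 - 20*I*k^2 - 56*k - 20*I*k - 56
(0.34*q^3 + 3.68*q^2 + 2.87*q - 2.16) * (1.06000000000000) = 0.3604*q^3 + 3.9008*q^2 + 3.0422*q - 2.2896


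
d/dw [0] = 0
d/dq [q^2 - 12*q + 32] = 2*q - 12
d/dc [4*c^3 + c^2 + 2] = 2*c*(6*c + 1)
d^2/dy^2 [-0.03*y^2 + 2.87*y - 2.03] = -0.0600000000000000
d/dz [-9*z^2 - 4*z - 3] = -18*z - 4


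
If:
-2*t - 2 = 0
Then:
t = -1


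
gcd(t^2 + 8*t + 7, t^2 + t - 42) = t + 7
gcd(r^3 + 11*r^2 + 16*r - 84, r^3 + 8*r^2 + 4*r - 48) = r^2 + 4*r - 12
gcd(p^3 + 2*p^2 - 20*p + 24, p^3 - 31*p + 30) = p + 6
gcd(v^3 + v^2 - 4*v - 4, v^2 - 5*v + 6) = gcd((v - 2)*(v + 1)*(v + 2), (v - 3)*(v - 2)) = v - 2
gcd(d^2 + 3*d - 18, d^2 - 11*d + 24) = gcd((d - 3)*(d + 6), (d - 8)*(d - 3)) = d - 3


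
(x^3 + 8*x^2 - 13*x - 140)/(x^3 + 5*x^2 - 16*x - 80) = (x + 7)/(x + 4)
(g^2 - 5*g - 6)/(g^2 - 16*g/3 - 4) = 3*(g + 1)/(3*g + 2)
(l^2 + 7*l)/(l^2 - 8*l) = (l + 7)/(l - 8)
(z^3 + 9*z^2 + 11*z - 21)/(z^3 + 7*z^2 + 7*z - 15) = (z + 7)/(z + 5)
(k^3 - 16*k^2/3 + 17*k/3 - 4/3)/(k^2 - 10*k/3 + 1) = (k^2 - 5*k + 4)/(k - 3)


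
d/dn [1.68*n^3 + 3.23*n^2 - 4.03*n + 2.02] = 5.04*n^2 + 6.46*n - 4.03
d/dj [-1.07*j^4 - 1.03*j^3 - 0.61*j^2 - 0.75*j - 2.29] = -4.28*j^3 - 3.09*j^2 - 1.22*j - 0.75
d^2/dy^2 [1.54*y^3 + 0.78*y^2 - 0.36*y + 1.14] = 9.24*y + 1.56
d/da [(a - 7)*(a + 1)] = 2*a - 6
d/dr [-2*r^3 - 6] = -6*r^2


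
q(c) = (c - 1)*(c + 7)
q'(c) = 2*c + 6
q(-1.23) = -12.87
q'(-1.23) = 3.54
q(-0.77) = -11.03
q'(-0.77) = 4.46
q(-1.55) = -13.90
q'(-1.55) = 2.90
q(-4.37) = -14.12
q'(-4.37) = -2.74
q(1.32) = 2.66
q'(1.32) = 8.64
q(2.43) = 13.48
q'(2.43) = 10.86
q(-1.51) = -13.78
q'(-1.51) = 2.98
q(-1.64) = -14.15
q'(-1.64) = 2.72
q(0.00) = -7.00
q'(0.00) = 6.00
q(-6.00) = -7.00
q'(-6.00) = -6.00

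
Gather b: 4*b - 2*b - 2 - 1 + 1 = 2*b - 2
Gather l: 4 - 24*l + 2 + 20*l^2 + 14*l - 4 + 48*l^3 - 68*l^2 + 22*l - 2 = 48*l^3 - 48*l^2 + 12*l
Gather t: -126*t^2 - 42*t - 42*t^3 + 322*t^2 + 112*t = -42*t^3 + 196*t^2 + 70*t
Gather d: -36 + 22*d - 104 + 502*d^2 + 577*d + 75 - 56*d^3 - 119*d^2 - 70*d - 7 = -56*d^3 + 383*d^2 + 529*d - 72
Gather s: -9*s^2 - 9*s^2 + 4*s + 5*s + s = -18*s^2 + 10*s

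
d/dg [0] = 0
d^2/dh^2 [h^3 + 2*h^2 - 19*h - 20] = 6*h + 4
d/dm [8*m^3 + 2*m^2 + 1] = 4*m*(6*m + 1)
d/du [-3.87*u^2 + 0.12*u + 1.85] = 0.12 - 7.74*u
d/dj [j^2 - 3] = 2*j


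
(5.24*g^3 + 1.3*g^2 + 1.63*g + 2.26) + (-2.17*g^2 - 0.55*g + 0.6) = 5.24*g^3 - 0.87*g^2 + 1.08*g + 2.86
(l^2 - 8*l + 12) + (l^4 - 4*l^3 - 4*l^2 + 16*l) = l^4 - 4*l^3 - 3*l^2 + 8*l + 12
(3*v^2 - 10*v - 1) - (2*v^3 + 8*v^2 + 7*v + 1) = -2*v^3 - 5*v^2 - 17*v - 2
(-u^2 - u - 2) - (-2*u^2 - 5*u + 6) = u^2 + 4*u - 8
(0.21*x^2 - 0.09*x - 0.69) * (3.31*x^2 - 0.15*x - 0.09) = 0.6951*x^4 - 0.3294*x^3 - 2.2893*x^2 + 0.1116*x + 0.0621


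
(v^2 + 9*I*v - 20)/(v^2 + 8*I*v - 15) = (v + 4*I)/(v + 3*I)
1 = 1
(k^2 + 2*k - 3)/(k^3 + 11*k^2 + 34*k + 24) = (k^2 + 2*k - 3)/(k^3 + 11*k^2 + 34*k + 24)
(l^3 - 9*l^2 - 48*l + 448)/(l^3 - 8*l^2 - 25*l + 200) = (l^2 - l - 56)/(l^2 - 25)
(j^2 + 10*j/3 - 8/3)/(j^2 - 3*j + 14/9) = 3*(j + 4)/(3*j - 7)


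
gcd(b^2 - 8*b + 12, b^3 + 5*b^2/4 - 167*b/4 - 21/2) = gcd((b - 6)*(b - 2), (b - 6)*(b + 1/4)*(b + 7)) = b - 6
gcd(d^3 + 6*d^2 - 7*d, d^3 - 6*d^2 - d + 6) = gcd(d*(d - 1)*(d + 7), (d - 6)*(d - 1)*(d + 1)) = d - 1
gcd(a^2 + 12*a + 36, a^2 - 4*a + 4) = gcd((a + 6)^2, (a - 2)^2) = 1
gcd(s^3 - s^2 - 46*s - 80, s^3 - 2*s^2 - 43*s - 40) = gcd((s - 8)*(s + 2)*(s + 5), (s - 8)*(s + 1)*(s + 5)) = s^2 - 3*s - 40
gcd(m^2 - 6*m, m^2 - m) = m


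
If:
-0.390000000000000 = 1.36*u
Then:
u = -0.29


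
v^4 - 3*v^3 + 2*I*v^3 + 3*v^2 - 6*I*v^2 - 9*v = v*(v - 3)*(v - I)*(v + 3*I)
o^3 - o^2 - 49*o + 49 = (o - 7)*(o - 1)*(o + 7)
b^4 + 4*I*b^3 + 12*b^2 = b^2*(b - 2*I)*(b + 6*I)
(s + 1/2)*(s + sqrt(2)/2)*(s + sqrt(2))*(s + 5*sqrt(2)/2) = s^4 + s^3/2 + 4*sqrt(2)*s^3 + 2*sqrt(2)*s^2 + 17*s^2/2 + 5*sqrt(2)*s/2 + 17*s/4 + 5*sqrt(2)/4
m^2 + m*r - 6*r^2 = (m - 2*r)*(m + 3*r)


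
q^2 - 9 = (q - 3)*(q + 3)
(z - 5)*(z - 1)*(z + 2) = z^3 - 4*z^2 - 7*z + 10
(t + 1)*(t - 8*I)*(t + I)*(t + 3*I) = t^4 + t^3 - 4*I*t^3 + 29*t^2 - 4*I*t^2 + 29*t + 24*I*t + 24*I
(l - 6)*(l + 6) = l^2 - 36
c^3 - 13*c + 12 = (c - 3)*(c - 1)*(c + 4)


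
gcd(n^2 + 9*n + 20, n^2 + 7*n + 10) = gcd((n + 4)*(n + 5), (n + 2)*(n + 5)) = n + 5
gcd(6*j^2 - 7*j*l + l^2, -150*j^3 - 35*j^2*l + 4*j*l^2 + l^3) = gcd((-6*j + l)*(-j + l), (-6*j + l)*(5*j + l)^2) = 6*j - l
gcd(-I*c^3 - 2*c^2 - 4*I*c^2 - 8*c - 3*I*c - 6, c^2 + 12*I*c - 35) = 1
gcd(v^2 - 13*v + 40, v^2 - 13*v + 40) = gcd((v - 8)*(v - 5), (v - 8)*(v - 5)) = v^2 - 13*v + 40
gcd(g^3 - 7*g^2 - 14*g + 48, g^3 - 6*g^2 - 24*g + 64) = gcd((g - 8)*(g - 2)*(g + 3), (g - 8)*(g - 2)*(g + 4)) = g^2 - 10*g + 16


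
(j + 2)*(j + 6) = j^2 + 8*j + 12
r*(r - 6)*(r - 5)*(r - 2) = r^4 - 13*r^3 + 52*r^2 - 60*r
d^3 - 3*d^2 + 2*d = d*(d - 2)*(d - 1)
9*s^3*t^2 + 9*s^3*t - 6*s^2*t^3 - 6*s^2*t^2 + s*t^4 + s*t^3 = t*(-3*s + t)^2*(s*t + s)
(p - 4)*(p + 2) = p^2 - 2*p - 8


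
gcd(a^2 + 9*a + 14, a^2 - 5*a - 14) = a + 2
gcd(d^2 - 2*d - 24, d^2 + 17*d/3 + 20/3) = d + 4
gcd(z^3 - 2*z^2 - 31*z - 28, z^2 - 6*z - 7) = z^2 - 6*z - 7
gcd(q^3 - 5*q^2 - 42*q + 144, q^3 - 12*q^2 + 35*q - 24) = q^2 - 11*q + 24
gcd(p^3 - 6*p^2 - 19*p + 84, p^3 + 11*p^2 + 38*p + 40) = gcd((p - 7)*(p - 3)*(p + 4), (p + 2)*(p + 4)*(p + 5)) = p + 4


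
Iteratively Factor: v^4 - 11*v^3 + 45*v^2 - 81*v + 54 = (v - 2)*(v^3 - 9*v^2 + 27*v - 27) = (v - 3)*(v - 2)*(v^2 - 6*v + 9) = (v - 3)^2*(v - 2)*(v - 3)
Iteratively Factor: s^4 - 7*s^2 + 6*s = (s)*(s^3 - 7*s + 6) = s*(s - 1)*(s^2 + s - 6) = s*(s - 1)*(s + 3)*(s - 2)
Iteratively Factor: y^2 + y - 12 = (y + 4)*(y - 3)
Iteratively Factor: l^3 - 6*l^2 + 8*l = (l)*(l^2 - 6*l + 8) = l*(l - 2)*(l - 4)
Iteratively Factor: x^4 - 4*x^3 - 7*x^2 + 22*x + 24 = (x + 2)*(x^3 - 6*x^2 + 5*x + 12) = (x - 4)*(x + 2)*(x^2 - 2*x - 3) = (x - 4)*(x + 1)*(x + 2)*(x - 3)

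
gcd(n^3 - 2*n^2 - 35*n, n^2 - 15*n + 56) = n - 7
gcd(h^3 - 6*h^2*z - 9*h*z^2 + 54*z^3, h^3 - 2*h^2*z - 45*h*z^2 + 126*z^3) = h^2 - 9*h*z + 18*z^2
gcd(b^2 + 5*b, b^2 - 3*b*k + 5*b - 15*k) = b + 5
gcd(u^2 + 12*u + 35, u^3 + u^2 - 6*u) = 1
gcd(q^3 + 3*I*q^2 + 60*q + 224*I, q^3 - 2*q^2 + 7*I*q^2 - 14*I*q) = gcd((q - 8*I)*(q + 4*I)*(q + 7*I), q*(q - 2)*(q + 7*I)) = q + 7*I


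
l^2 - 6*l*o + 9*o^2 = (l - 3*o)^2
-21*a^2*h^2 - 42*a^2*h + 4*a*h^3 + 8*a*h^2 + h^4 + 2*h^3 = h*(-3*a + h)*(7*a + h)*(h + 2)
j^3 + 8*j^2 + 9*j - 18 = (j - 1)*(j + 3)*(j + 6)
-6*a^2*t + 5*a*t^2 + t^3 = t*(-a + t)*(6*a + t)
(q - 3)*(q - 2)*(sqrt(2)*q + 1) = sqrt(2)*q^3 - 5*sqrt(2)*q^2 + q^2 - 5*q + 6*sqrt(2)*q + 6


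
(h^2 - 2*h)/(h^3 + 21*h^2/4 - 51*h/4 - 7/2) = 4*h/(4*h^2 + 29*h + 7)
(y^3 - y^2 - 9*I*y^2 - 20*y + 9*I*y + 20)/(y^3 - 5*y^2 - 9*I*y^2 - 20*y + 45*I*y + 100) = (y - 1)/(y - 5)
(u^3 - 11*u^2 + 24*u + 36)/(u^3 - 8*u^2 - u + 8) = (u^2 - 12*u + 36)/(u^2 - 9*u + 8)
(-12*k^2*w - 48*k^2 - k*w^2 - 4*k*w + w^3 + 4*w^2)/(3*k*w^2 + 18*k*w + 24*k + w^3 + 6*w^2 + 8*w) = (-4*k + w)/(w + 2)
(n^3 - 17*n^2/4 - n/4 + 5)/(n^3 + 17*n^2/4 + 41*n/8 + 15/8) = 2*(4*n^2 - 21*n + 20)/(8*n^2 + 26*n + 15)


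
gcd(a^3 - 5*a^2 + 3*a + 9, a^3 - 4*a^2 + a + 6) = a^2 - 2*a - 3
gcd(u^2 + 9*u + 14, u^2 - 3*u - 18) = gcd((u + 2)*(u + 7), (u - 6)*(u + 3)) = 1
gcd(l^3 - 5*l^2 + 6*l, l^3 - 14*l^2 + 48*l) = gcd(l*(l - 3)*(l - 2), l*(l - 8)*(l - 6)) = l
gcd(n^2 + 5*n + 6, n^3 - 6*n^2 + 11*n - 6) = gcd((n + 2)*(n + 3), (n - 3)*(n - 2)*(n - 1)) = 1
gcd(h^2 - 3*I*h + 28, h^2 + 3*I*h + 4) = h + 4*I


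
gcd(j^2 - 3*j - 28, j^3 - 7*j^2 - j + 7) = j - 7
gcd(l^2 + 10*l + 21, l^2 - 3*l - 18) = l + 3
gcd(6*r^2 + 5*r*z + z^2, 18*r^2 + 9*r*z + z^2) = 3*r + z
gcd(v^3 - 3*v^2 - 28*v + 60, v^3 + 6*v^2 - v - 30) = v^2 + 3*v - 10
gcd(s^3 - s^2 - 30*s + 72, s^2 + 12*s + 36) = s + 6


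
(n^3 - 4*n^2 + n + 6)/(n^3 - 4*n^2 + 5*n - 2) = (n^2 - 2*n - 3)/(n^2 - 2*n + 1)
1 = 1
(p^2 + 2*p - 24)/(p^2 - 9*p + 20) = (p + 6)/(p - 5)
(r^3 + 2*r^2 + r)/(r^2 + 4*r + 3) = r*(r + 1)/(r + 3)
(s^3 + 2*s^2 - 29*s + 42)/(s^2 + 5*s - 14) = s - 3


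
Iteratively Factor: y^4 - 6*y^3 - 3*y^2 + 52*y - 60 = (y - 5)*(y^3 - y^2 - 8*y + 12) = (y - 5)*(y - 2)*(y^2 + y - 6) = (y - 5)*(y - 2)^2*(y + 3)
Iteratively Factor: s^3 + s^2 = (s + 1)*(s^2) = s*(s + 1)*(s)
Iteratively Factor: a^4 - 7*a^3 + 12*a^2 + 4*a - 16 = (a - 4)*(a^3 - 3*a^2 + 4) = (a - 4)*(a - 2)*(a^2 - a - 2) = (a - 4)*(a - 2)*(a + 1)*(a - 2)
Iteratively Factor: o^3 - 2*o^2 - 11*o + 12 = (o - 1)*(o^2 - o - 12) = (o - 4)*(o - 1)*(o + 3)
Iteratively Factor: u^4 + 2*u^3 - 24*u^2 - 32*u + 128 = (u - 2)*(u^3 + 4*u^2 - 16*u - 64) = (u - 2)*(u + 4)*(u^2 - 16) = (u - 2)*(u + 4)^2*(u - 4)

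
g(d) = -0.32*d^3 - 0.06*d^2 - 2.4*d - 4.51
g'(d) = -0.96*d^2 - 0.12*d - 2.4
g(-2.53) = 6.36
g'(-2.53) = -8.24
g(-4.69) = 38.44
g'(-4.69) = -22.95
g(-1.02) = -1.78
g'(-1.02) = -3.28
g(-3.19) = 12.92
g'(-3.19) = -11.79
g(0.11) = -4.78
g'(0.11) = -2.42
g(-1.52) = 0.12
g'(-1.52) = -4.44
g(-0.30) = -3.79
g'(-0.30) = -2.45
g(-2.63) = 7.21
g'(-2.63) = -8.72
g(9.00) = -264.25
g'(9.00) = -81.24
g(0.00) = -4.51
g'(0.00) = -2.40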